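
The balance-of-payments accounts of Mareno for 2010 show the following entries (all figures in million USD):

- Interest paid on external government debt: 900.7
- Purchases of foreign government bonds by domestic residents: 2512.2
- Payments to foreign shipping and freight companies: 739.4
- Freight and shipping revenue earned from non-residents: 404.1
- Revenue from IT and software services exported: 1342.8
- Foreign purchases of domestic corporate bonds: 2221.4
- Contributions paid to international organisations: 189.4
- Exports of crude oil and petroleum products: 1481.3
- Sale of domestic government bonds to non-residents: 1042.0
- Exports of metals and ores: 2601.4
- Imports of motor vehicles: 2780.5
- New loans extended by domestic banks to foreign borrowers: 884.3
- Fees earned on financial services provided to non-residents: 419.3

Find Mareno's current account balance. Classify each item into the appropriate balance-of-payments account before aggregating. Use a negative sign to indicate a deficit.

1638.9

Goods: 2601.4 - 2780.5 + 1481.3 = 1302.2
Services: -739.4 + 404.1 + 1342.8 + 419.3 = 1426.8
Primary income: -900.7
Secondary income: -189.4
Current account = 1302.2 + 1426.8 + (-900.7) + (-189.4) = 1638.9
(Excluded from the current account — financial account: purchases of foreign government bonds by domestic residents 2512.2, foreign purchases of domestic corporate bonds 2221.4, sale of domestic government bonds to non-residents 1042.0, new loans extended by domestic banks to foreign borrowers 884.3.)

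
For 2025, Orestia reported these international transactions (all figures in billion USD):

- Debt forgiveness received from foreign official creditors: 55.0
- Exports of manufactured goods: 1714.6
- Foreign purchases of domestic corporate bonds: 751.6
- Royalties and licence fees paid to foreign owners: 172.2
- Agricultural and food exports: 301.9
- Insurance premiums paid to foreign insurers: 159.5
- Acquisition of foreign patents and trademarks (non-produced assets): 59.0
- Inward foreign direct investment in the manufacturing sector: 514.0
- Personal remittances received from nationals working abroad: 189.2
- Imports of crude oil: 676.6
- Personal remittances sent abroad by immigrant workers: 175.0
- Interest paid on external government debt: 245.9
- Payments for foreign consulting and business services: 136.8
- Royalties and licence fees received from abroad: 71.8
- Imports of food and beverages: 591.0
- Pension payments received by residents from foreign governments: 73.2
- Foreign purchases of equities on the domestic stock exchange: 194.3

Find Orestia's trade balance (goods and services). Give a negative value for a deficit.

352.2

Goods: 301.9 - 676.6 + 1714.6 - 591.0 = 748.9
Services: 71.8 - 136.8 - 159.5 - 172.2 = -396.7
Trade balance = 748.9 + (-396.7) = 352.2
(Excluded from the trade balance — capital account: debt forgiveness received from foreign official creditors 55.0, acquisition of foreign patents and trademarks (non-produced assets) 59.0; financial account: foreign purchases of domestic corporate bonds 751.6, inward foreign direct investment in the manufacturing sector 514.0, foreign purchases of equities on the domestic stock exchange 194.3; secondary income: personal remittances received from nationals working abroad 189.2, personal remittances sent abroad by immigrant workers 175.0, pension payments received by residents from foreign governments 73.2; primary income: interest paid on external government debt 245.9.)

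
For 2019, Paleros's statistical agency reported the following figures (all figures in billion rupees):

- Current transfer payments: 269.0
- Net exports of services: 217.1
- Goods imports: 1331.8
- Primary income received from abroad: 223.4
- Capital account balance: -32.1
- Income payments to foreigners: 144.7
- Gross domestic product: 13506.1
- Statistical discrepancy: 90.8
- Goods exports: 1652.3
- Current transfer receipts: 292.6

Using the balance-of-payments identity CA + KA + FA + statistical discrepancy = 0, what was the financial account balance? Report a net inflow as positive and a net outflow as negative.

-698.6

Goods balance = 1652.3 - 1331.8 = 320.5
Services balance = 217.1
Trade balance (goods + services) = 320.5 + 217.1 = 537.6
Net primary income = 223.4 - 144.7 = 78.7
Net secondary income = 292.6 - 269.0 = 23.6
Current account = 537.6 + 78.7 + 23.6 = 639.9
Financial account = -(639.9 + (-32.1) + 90.8) = -698.6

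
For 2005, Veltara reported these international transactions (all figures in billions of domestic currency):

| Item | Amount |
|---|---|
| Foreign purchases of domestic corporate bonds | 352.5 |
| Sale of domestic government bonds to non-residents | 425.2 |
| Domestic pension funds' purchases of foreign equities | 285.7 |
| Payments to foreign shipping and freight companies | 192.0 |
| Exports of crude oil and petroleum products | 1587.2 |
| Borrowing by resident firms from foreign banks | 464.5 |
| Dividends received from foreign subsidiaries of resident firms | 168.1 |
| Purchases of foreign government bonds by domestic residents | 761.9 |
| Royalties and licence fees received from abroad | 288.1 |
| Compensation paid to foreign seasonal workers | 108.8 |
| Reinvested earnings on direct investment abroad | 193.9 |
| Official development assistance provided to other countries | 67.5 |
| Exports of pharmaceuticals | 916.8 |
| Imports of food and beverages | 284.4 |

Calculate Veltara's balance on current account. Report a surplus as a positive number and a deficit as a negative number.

Goods: -284.4 + 1587.2 + 916.8 = 2219.6
Services: -192.0 + 288.1 = 96.1
Primary income: -108.8 + 168.1 + 193.9 = 253.2
Secondary income: -67.5
Current account = 2219.6 + 96.1 + 253.2 + (-67.5) = 2501.4
(Excluded from the current account — financial account: foreign purchases of domestic corporate bonds 352.5, sale of domestic government bonds to non-residents 425.2, domestic pension funds' purchases of foreign equities 285.7, borrowing by resident firms from foreign banks 464.5, purchases of foreign government bonds by domestic residents 761.9.)

2501.4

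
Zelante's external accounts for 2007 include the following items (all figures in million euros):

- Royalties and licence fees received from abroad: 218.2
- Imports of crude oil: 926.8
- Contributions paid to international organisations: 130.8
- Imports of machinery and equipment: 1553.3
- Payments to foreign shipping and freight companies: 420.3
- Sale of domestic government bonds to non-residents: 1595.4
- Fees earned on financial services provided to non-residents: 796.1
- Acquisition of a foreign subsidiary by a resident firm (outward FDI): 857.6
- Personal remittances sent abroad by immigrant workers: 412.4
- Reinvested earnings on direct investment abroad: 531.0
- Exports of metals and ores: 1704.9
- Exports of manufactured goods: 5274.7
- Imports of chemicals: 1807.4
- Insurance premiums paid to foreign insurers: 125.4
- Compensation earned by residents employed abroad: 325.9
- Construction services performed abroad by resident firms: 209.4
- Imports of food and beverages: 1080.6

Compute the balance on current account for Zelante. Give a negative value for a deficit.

2603.2

Goods: -926.8 - 1553.3 + 1704.9 - 1807.4 + 5274.7 - 1080.6 = 1611.5
Services: 209.4 - 125.4 + 796.1 + 218.2 - 420.3 = 678.0
Primary income: 325.9 + 531.0 = 856.9
Secondary income: -130.8 - 412.4 = -543.2
Current account = 1611.5 + 678.0 + 856.9 + (-543.2) = 2603.2
(Excluded from the current account — financial account: sale of domestic government bonds to non-residents 1595.4, acquisition of a foreign subsidiary by a resident firm (outward FDI) 857.6.)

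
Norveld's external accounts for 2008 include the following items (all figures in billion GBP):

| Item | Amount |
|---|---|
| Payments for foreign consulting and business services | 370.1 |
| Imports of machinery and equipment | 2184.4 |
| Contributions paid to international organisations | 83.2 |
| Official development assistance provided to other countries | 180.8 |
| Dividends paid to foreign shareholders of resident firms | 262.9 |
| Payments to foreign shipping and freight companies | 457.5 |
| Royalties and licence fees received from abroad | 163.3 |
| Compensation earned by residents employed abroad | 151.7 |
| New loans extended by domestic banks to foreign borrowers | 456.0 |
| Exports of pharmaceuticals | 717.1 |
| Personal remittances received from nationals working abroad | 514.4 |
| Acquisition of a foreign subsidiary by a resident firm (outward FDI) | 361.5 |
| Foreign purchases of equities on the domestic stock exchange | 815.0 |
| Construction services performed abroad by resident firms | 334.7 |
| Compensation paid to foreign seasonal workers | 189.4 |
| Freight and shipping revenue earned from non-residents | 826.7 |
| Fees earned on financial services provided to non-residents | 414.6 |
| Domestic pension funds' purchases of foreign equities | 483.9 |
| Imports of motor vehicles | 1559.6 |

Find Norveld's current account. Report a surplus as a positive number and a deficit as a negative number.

-2165.4

Goods: 717.1 - 2184.4 - 1559.6 = -3026.9
Services: -457.5 - 370.1 + 334.7 + 163.3 + 826.7 + 414.6 = 911.7
Primary income: -262.9 + 151.7 - 189.4 = -300.6
Secondary income: 514.4 - 180.8 - 83.2 = 250.4
Current account = (-3026.9) + 911.7 + (-300.6) + 250.4 = -2165.4
(Excluded from the current account — financial account: new loans extended by domestic banks to foreign borrowers 456.0, acquisition of a foreign subsidiary by a resident firm (outward FDI) 361.5, foreign purchases of equities on the domestic stock exchange 815.0, domestic pension funds' purchases of foreign equities 483.9.)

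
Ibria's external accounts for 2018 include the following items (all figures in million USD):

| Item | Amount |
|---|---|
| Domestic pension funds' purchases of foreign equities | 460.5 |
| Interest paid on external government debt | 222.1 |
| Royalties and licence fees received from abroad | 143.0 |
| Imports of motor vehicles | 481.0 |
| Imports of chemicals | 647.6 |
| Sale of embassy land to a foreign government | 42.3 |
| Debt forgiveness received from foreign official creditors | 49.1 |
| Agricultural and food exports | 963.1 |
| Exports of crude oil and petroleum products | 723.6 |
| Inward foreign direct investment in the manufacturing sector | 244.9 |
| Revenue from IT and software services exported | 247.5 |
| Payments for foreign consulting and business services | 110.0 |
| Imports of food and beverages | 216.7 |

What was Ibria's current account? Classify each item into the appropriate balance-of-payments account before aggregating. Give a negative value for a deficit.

399.8

Goods: -481.0 - 647.6 + 963.1 + 723.6 - 216.7 = 341.4
Services: -110.0 + 143.0 + 247.5 = 280.5
Primary income: -222.1
Current account = 341.4 + 280.5 + (-222.1) = 399.8
(Excluded from the current account — financial account: domestic pension funds' purchases of foreign equities 460.5, inward foreign direct investment in the manufacturing sector 244.9; capital account: sale of embassy land to a foreign government 42.3, debt forgiveness received from foreign official creditors 49.1.)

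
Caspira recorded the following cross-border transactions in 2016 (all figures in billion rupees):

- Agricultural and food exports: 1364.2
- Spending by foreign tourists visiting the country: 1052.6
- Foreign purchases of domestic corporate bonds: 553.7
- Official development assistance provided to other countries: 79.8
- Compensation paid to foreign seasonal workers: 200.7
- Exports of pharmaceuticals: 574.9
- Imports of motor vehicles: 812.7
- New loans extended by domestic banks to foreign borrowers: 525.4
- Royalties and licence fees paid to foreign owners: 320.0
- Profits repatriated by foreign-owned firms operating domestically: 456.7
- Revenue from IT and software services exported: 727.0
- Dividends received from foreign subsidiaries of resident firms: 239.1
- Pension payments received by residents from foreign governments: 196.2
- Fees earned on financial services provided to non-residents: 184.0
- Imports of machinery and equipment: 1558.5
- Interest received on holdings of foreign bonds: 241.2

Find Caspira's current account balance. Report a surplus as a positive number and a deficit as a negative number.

1150.8

Goods: 1364.2 + 574.9 - 812.7 - 1558.5 = -432.1
Services: -320.0 + 727.0 + 184.0 + 1052.6 = 1643.6
Primary income: -456.7 + 241.2 + 239.1 - 200.7 = -177.1
Secondary income: -79.8 + 196.2 = 116.4
Current account = (-432.1) + 1643.6 + (-177.1) + 116.4 = 1150.8
(Excluded from the current account — financial account: foreign purchases of domestic corporate bonds 553.7, new loans extended by domestic banks to foreign borrowers 525.4.)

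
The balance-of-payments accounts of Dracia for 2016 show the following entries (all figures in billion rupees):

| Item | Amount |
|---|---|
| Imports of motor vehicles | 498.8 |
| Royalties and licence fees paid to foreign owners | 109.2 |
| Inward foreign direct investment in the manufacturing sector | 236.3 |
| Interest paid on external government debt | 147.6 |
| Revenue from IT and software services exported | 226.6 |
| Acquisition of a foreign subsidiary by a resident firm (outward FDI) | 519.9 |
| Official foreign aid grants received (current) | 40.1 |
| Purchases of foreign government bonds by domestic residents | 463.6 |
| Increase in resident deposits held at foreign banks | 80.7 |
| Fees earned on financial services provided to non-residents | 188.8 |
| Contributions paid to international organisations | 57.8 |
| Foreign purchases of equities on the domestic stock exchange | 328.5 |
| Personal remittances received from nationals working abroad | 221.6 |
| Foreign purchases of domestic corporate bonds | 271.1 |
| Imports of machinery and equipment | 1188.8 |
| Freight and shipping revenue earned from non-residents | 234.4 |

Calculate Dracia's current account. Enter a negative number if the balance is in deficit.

-1090.7

Goods: -1188.8 - 498.8 = -1687.6
Services: 188.8 - 109.2 + 226.6 + 234.4 = 540.6
Primary income: -147.6
Secondary income: -57.8 + 221.6 + 40.1 = 203.9
Current account = (-1687.6) + 540.6 + (-147.6) + 203.9 = -1090.7
(Excluded from the current account — financial account: inward foreign direct investment in the manufacturing sector 236.3, acquisition of a foreign subsidiary by a resident firm (outward FDI) 519.9, purchases of foreign government bonds by domestic residents 463.6, increase in resident deposits held at foreign banks 80.7, foreign purchases of equities on the domestic stock exchange 328.5, foreign purchases of domestic corporate bonds 271.1.)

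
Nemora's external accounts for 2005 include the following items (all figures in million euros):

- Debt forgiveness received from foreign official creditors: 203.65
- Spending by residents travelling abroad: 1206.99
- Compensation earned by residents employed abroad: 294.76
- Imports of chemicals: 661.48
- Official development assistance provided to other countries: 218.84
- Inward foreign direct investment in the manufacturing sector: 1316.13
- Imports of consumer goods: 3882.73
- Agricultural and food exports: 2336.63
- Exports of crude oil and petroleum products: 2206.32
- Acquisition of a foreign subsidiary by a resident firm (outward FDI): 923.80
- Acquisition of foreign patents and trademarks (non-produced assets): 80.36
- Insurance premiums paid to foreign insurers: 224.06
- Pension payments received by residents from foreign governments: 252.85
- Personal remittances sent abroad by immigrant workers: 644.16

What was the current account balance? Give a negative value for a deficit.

Goods: 2336.63 - 3882.73 + 2206.32 - 661.48 = -1.26
Services: -1206.99 - 224.06 = -1431.05
Primary income: 294.76
Secondary income: -218.84 - 644.16 + 252.85 = -610.15
Current account = (-1.26) + (-1431.05) + 294.76 + (-610.15) = -1747.70
(Excluded from the current account — capital account: debt forgiveness received from foreign official creditors 203.65, acquisition of foreign patents and trademarks (non-produced assets) 80.36; financial account: inward foreign direct investment in the manufacturing sector 1316.13, acquisition of a foreign subsidiary by a resident firm (outward FDI) 923.80.)

-1747.70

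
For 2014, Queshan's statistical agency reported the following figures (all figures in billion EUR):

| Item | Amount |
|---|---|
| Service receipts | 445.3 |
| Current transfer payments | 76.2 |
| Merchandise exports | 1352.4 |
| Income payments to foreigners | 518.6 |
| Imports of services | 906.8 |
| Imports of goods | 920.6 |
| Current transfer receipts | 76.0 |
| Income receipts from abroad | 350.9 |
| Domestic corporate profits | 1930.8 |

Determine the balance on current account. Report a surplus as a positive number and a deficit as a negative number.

Goods balance = 1352.4 - 920.6 = 431.8
Services balance = 445.3 - 906.8 = -461.5
Trade balance (goods + services) = 431.8 + (-461.5) = -29.7
Net primary income = 350.9 - 518.6 = -167.7
Net secondary income = 76.0 - 76.2 = -0.2
Current account = -29.7 + (-167.7) + (-0.2) = -197.6

-197.6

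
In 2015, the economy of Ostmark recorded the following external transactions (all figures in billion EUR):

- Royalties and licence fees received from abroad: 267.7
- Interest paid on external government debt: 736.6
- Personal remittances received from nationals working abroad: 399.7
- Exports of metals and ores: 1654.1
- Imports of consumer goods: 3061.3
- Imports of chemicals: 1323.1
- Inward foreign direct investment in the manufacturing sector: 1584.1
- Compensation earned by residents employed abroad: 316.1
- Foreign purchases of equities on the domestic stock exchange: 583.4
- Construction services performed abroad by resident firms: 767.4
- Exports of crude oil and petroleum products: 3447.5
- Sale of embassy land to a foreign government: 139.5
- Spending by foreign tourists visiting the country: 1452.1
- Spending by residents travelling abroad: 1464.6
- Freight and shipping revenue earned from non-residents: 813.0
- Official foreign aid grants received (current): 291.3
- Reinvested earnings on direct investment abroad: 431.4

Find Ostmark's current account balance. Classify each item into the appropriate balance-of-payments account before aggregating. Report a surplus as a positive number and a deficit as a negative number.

3254.7

Goods: -1323.1 - 3061.3 + 1654.1 + 3447.5 = 717.2
Services: 267.7 - 1464.6 + 767.4 + 813.0 + 1452.1 = 1835.6
Primary income: -736.6 + 316.1 + 431.4 = 10.9
Secondary income: 291.3 + 399.7 = 691.0
Current account = 717.2 + 1835.6 + 10.9 + 691.0 = 3254.7
(Excluded from the current account — financial account: inward foreign direct investment in the manufacturing sector 1584.1, foreign purchases of equities on the domestic stock exchange 583.4; capital account: sale of embassy land to a foreign government 139.5.)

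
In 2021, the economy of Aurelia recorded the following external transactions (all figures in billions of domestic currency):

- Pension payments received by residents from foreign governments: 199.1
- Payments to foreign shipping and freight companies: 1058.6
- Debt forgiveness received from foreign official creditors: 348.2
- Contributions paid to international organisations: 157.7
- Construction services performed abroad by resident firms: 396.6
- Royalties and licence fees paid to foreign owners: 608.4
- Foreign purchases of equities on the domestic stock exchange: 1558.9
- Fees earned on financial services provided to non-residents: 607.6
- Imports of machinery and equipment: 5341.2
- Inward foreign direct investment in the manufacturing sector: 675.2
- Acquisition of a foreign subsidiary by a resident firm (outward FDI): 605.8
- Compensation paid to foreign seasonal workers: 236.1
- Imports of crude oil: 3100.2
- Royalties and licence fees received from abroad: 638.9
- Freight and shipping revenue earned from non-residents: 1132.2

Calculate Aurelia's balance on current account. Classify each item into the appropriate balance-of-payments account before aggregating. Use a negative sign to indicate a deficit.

-7527.8

Goods: -5341.2 - 3100.2 = -8441.4
Services: 396.6 + 638.9 - 1058.6 + 1132.2 - 608.4 + 607.6 = 1108.3
Primary income: -236.1
Secondary income: -157.7 + 199.1 = 41.4
Current account = (-8441.4) + 1108.3 + (-236.1) + 41.4 = -7527.8
(Excluded from the current account — capital account: debt forgiveness received from foreign official creditors 348.2; financial account: foreign purchases of equities on the domestic stock exchange 1558.9, inward foreign direct investment in the manufacturing sector 675.2, acquisition of a foreign subsidiary by a resident firm (outward FDI) 605.8.)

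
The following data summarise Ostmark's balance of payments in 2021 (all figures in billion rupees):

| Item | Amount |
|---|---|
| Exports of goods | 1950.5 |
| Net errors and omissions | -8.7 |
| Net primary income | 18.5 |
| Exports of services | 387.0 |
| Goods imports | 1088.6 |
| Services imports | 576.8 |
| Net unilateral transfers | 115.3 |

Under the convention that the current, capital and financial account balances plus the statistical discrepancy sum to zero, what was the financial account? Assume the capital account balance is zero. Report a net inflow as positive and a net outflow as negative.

-797.2

Goods balance = 1950.5 - 1088.6 = 861.9
Services balance = 387.0 - 576.8 = -189.8
Trade balance (goods + services) = 861.9 + (-189.8) = 672.1
Net primary income = 18.5
Net secondary income = 115.3
Current account = 672.1 + 18.5 + 115.3 = 805.9
Financial account = -(805.9 + (-8.7)) = -797.2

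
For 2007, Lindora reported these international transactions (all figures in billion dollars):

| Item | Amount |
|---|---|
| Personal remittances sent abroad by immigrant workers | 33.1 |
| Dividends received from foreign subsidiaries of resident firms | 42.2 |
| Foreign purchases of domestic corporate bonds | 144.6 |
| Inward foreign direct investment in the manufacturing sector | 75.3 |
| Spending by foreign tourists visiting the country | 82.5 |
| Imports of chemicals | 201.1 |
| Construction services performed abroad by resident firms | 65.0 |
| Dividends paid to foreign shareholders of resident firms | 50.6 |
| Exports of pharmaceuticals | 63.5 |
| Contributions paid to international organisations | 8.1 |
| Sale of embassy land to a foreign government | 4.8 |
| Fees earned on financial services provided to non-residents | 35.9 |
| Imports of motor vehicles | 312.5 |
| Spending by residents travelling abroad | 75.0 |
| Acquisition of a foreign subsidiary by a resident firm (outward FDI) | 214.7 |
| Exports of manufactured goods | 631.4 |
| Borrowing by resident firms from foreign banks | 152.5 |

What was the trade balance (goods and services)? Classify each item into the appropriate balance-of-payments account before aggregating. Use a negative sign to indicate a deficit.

Goods: -201.1 - 312.5 + 631.4 + 63.5 = 181.3
Services: 82.5 + 35.9 - 75.0 + 65.0 = 108.4
Trade balance = 181.3 + 108.4 = 289.7
(Excluded from the trade balance — secondary income: personal remittances sent abroad by immigrant workers 33.1, contributions paid to international organisations 8.1; primary income: dividends received from foreign subsidiaries of resident firms 42.2, dividends paid to foreign shareholders of resident firms 50.6; financial account: foreign purchases of domestic corporate bonds 144.6, inward foreign direct investment in the manufacturing sector 75.3, acquisition of a foreign subsidiary by a resident firm (outward FDI) 214.7, borrowing by resident firms from foreign banks 152.5; capital account: sale of embassy land to a foreign government 4.8.)

289.7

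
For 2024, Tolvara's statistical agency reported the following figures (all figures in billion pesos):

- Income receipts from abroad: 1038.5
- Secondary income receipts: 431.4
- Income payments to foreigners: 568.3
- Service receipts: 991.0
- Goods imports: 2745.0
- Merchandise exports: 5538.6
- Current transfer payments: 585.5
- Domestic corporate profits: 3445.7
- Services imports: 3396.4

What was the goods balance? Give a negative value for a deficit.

2793.6

Goods balance = 5538.6 - 2745.0 = 2793.6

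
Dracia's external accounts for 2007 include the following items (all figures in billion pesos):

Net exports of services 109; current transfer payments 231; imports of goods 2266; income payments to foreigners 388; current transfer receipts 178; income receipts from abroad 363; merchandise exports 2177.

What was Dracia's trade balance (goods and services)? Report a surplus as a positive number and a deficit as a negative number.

Goods balance = 2177 - 2266 = -89
Services balance = 109
Trade balance (goods + services) = -89 + 109 = 20

20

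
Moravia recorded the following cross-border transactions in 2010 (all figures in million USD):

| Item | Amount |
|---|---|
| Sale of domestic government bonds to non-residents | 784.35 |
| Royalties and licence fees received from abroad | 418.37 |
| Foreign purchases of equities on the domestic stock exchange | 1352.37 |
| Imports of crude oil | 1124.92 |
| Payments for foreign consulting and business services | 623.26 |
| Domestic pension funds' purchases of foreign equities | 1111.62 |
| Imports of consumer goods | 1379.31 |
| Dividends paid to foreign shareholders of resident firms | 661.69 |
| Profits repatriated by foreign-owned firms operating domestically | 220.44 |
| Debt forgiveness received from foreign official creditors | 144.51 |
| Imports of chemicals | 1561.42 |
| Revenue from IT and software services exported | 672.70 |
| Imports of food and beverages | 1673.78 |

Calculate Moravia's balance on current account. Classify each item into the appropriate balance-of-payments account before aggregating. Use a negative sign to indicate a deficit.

Goods: -1379.31 - 1124.92 - 1673.78 - 1561.42 = -5739.43
Services: 418.37 - 623.26 + 672.70 = 467.81
Primary income: -661.69 - 220.44 = -882.13
Current account = (-5739.43) + 467.81 + (-882.13) = -6153.75
(Excluded from the current account — financial account: sale of domestic government bonds to non-residents 784.35, foreign purchases of equities on the domestic stock exchange 1352.37, domestic pension funds' purchases of foreign equities 1111.62; capital account: debt forgiveness received from foreign official creditors 144.51.)

-6153.75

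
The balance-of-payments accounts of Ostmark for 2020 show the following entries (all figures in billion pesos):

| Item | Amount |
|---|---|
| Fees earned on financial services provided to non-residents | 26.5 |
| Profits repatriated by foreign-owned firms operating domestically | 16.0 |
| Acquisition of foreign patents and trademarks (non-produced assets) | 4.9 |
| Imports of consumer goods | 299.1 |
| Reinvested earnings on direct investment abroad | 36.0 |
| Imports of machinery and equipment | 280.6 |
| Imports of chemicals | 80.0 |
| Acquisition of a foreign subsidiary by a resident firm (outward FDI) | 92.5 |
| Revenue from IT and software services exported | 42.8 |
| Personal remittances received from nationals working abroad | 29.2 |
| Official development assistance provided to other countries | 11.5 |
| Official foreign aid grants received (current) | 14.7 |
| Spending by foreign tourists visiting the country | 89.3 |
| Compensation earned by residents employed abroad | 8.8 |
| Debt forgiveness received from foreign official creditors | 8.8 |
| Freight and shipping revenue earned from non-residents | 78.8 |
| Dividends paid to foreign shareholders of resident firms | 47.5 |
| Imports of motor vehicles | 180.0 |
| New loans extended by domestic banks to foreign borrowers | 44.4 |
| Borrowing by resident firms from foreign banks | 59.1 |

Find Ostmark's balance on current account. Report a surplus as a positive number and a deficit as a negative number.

Goods: -180.0 - 80.0 - 299.1 - 280.6 = -839.7
Services: 89.3 + 26.5 + 42.8 + 78.8 = 237.4
Primary income: 8.8 + 36.0 - 47.5 - 16.0 = -18.7
Secondary income: 14.7 + 29.2 - 11.5 = 32.4
Current account = (-839.7) + 237.4 + (-18.7) + 32.4 = -588.6
(Excluded from the current account — capital account: acquisition of foreign patents and trademarks (non-produced assets) 4.9, debt forgiveness received from foreign official creditors 8.8; financial account: acquisition of a foreign subsidiary by a resident firm (outward FDI) 92.5, new loans extended by domestic banks to foreign borrowers 44.4, borrowing by resident firms from foreign banks 59.1.)

-588.6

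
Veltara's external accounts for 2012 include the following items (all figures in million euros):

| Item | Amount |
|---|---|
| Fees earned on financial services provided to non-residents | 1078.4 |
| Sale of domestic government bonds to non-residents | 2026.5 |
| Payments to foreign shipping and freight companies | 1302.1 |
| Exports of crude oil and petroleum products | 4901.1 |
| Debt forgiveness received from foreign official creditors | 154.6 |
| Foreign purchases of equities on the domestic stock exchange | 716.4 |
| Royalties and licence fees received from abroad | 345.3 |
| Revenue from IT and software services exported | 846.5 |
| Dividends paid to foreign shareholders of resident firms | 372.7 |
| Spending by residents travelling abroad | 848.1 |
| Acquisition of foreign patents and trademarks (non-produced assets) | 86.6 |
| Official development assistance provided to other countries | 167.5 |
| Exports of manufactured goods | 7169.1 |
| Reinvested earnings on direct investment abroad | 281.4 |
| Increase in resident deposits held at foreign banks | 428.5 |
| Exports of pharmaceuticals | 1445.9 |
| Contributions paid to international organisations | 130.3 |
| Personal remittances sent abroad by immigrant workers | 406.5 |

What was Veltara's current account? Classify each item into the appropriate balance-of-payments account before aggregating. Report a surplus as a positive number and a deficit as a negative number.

12840.5

Goods: 4901.1 + 1445.9 + 7169.1 = 13516.1
Services: 345.3 + 1078.4 - 848.1 - 1302.1 + 846.5 = 120.0
Primary income: 281.4 - 372.7 = -91.3
Secondary income: -167.5 - 130.3 - 406.5 = -704.3
Current account = 13516.1 + 120.0 + (-91.3) + (-704.3) = 12840.5
(Excluded from the current account — financial account: sale of domestic government bonds to non-residents 2026.5, foreign purchases of equities on the domestic stock exchange 716.4, increase in resident deposits held at foreign banks 428.5; capital account: debt forgiveness received from foreign official creditors 154.6, acquisition of foreign patents and trademarks (non-produced assets) 86.6.)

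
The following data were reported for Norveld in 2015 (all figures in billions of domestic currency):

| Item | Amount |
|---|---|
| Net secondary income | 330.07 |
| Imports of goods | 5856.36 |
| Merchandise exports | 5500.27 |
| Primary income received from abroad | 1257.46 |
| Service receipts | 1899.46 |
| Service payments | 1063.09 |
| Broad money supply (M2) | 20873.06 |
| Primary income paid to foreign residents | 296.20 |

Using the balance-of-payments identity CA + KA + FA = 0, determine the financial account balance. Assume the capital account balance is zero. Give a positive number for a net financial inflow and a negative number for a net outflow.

Goods balance = 5500.27 - 5856.36 = -356.09
Services balance = 1899.46 - 1063.09 = 836.37
Trade balance (goods + services) = -356.09 + 836.37 = 480.28
Net primary income = 1257.46 - 296.20 = 961.26
Net secondary income = 330.07
Current account = 480.28 + 961.26 + 330.07 = 1771.61
Financial account = -(1771.61) = -1771.61

-1771.61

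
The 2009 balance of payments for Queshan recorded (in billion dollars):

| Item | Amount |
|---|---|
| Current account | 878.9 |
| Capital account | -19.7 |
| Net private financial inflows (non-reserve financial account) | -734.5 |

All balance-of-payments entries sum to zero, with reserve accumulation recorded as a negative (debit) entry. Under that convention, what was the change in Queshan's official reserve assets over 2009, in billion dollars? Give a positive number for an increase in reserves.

Official reserve transactions balance = -(878.9 + (-19.7) + (-734.5)) = -124.7
An accumulation of reserves is recorded as a debit (negative entry), so the change in the stock of reserves is the negative of that balance.
Change in official reserves = -(-124.7) = 124.7

124.7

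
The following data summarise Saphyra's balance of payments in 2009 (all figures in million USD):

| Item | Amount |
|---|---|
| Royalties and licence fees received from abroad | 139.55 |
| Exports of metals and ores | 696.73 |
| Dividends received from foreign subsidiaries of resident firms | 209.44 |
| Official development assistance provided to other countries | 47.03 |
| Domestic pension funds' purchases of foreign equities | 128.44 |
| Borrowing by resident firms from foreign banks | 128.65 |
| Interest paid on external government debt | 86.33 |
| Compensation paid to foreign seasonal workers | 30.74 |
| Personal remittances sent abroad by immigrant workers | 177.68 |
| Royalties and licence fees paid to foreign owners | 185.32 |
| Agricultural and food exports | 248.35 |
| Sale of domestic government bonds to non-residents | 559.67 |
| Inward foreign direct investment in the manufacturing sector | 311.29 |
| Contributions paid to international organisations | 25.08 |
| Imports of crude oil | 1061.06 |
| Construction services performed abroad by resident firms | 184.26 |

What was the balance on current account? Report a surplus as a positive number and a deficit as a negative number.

Goods: 696.73 + 248.35 - 1061.06 = -115.98
Services: -185.32 + 184.26 + 139.55 = 138.49
Primary income: -30.74 + 209.44 - 86.33 = 92.37
Secondary income: -47.03 - 177.68 - 25.08 = -249.79
Current account = (-115.98) + 138.49 + 92.37 + (-249.79) = -134.91
(Excluded from the current account — financial account: domestic pension funds' purchases of foreign equities 128.44, borrowing by resident firms from foreign banks 128.65, sale of domestic government bonds to non-residents 559.67, inward foreign direct investment in the manufacturing sector 311.29.)

-134.91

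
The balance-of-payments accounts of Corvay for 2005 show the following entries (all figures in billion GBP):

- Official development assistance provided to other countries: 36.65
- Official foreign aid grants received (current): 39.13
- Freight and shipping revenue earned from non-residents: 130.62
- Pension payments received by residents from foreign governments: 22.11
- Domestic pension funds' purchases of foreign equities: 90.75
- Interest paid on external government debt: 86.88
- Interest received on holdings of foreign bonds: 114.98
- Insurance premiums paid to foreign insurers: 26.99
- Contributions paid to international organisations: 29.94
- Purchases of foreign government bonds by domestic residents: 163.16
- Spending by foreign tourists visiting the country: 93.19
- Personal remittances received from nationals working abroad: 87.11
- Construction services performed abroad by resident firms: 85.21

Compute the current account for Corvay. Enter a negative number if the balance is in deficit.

391.89

Services: 130.62 + 93.19 + 85.21 - 26.99 = 282.03
Primary income: 114.98 - 86.88 = 28.10
Secondary income: -29.94 + 22.11 - 36.65 + 39.13 + 87.11 = 81.76
Current account = 282.03 + 28.10 + 81.76 = 391.89
(Excluded from the current account — financial account: domestic pension funds' purchases of foreign equities 90.75, purchases of foreign government bonds by domestic residents 163.16.)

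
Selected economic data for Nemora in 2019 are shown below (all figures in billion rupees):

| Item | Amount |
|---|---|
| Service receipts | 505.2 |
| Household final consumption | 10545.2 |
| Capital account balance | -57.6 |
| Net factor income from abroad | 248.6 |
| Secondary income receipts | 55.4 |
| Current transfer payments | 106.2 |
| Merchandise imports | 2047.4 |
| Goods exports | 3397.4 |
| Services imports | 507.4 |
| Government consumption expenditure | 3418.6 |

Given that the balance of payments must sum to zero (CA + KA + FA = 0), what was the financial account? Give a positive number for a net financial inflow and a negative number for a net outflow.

Goods balance = 3397.4 - 2047.4 = 1350.0
Services balance = 505.2 - 507.4 = -2.2
Trade balance (goods + services) = 1350.0 + (-2.2) = 1347.8
Net primary income = 248.6
Net secondary income = 55.4 - 106.2 = -50.8
Current account = 1347.8 + 248.6 + (-50.8) = 1545.6
Financial account = -(1545.6 + (-57.6)) = -1488.0

-1488.0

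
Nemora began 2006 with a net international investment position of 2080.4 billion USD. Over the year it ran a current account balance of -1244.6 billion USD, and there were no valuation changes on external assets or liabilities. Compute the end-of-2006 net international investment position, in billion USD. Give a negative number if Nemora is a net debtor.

835.8

With no valuation effects, change in NIIP = current account = -1244.6
End-of-year NIIP = 2080.4 + (-1244.6) = 835.8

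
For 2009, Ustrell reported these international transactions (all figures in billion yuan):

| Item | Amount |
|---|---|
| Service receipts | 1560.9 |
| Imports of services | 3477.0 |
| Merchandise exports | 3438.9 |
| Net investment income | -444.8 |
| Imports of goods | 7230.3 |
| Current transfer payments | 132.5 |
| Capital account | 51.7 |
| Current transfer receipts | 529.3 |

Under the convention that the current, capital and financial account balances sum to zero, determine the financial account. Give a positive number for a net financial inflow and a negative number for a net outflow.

5703.8

Goods balance = 3438.9 - 7230.3 = -3791.4
Services balance = 1560.9 - 3477.0 = -1916.1
Trade balance (goods + services) = -3791.4 + (-1916.1) = -5707.5
Net primary income = -444.8
Net secondary income = 529.3 - 132.5 = 396.8
Current account = -5707.5 + (-444.8) + 396.8 = -5755.5
Financial account = -(-5755.5 + 51.7) = 5703.8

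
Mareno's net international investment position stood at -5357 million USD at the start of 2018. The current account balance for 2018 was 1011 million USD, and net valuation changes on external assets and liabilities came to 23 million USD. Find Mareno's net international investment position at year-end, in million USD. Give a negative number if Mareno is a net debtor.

Change in NIIP = current account + net valuation change = 1011 + 23 = 1034
End-of-year NIIP = -5357 + 1034 = -4323

-4323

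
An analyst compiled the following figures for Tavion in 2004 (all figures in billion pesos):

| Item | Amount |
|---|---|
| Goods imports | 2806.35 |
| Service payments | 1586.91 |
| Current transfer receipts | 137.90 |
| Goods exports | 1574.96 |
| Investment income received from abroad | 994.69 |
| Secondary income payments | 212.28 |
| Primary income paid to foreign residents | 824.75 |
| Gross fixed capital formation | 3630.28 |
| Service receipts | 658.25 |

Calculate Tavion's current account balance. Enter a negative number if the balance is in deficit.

-2064.49

Goods balance = 1574.96 - 2806.35 = -1231.39
Services balance = 658.25 - 1586.91 = -928.66
Trade balance (goods + services) = -1231.39 + (-928.66) = -2160.05
Net primary income = 994.69 - 824.75 = 169.94
Net secondary income = 137.90 - 212.28 = -74.38
Current account = -2160.05 + 169.94 + (-74.38) = -2064.49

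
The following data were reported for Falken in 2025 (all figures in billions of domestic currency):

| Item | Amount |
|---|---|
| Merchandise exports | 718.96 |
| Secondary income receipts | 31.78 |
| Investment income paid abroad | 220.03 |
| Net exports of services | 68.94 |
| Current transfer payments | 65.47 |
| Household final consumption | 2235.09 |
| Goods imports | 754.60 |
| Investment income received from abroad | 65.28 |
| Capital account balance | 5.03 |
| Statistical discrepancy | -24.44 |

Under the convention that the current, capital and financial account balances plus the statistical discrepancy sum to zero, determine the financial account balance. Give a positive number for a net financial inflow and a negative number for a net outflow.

Goods balance = 718.96 - 754.60 = -35.64
Services balance = 68.94
Trade balance (goods + services) = -35.64 + 68.94 = 33.30
Net primary income = 65.28 - 220.03 = -154.75
Net secondary income = 31.78 - 65.47 = -33.69
Current account = 33.30 + (-154.75) + (-33.69) = -155.14
Financial account = -(-155.14 + 5.03 + (-24.44)) = 174.55

174.55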